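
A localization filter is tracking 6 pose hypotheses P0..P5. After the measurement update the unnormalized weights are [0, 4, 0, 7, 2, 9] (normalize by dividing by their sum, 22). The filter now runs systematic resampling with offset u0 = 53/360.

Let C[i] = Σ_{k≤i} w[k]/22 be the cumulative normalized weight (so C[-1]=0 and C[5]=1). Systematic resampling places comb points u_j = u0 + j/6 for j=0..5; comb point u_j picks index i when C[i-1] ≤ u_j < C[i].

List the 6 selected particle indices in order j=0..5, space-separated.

C = [0, 2/11, 2/11, 1/2, 13/22, 1]
j=0: u_0=53/360 ∈ [0, 2/11) → index 1
j=1: u_1=113/360 ∈ [2/11, 1/2) → index 3
j=2: u_2=173/360 ∈ [2/11, 1/2) → index 3
j=3: u_3=233/360 ∈ [13/22, 1) → index 5
j=4: u_4=293/360 ∈ [13/22, 1) → index 5
j=5: u_5=353/360 ∈ [13/22, 1) → index 5

1 3 3 5 5 5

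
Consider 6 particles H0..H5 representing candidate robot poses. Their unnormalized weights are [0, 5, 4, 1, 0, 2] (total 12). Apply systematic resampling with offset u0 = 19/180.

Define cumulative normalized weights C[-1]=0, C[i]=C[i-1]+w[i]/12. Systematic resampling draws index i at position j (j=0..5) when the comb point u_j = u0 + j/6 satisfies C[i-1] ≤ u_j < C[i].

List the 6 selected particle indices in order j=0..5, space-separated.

1 1 2 2 3 5

C = [0, 5/12, 3/4, 5/6, 5/6, 1]
j=0: u_0=19/180 ∈ [0, 5/12) → index 1
j=1: u_1=49/180 ∈ [0, 5/12) → index 1
j=2: u_2=79/180 ∈ [5/12, 3/4) → index 2
j=3: u_3=109/180 ∈ [5/12, 3/4) → index 2
j=4: u_4=139/180 ∈ [3/4, 5/6) → index 3
j=5: u_5=169/180 ∈ [5/6, 1) → index 5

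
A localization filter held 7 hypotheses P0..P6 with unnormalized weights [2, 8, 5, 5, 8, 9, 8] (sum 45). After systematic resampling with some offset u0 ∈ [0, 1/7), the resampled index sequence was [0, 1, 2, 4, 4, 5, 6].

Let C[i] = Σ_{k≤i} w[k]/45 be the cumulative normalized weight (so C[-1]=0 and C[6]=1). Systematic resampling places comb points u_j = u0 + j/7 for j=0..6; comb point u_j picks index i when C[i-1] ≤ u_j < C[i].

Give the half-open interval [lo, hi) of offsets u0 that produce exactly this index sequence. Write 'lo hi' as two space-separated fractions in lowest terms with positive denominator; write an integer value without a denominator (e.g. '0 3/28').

C = [2/45, 2/9, 1/3, 4/9, 28/45, 37/45, 1]
j=0 picked index 0: u0 ∈ [0, 2/45)
j=1 picked index 1: u0 ∈ [-31/315, 5/63)
j=2 picked index 2: u0 ∈ [-4/63, 1/21)
j=3 picked index 4: u0 ∈ [1/63, 61/315)
j=4 picked index 4: u0 ∈ [-8/63, 16/315)
j=5 picked index 5: u0 ∈ [-29/315, 34/315)
j=6 picked index 6: u0 ∈ [-11/315, 1/7)
intersection: [1/63, 2/45)

1/63 2/45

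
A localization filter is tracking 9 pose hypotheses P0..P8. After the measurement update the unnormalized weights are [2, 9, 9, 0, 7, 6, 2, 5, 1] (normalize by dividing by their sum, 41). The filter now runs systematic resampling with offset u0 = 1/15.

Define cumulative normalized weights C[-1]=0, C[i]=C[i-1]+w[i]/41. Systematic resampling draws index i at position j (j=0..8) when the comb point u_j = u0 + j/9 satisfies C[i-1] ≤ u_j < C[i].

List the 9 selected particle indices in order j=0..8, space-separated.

C = [2/41, 11/41, 20/41, 20/41, 27/41, 33/41, 35/41, 40/41, 1]
j=0: u_0=1/15 ∈ [2/41, 11/41) → index 1
j=1: u_1=8/45 ∈ [2/41, 11/41) → index 1
j=2: u_2=13/45 ∈ [11/41, 20/41) → index 2
j=3: u_3=2/5 ∈ [11/41, 20/41) → index 2
j=4: u_4=23/45 ∈ [20/41, 27/41) → index 4
j=5: u_5=28/45 ∈ [20/41, 27/41) → index 4
j=6: u_6=11/15 ∈ [27/41, 33/41) → index 5
j=7: u_7=38/45 ∈ [33/41, 35/41) → index 6
j=8: u_8=43/45 ∈ [35/41, 40/41) → index 7

1 1 2 2 4 4 5 6 7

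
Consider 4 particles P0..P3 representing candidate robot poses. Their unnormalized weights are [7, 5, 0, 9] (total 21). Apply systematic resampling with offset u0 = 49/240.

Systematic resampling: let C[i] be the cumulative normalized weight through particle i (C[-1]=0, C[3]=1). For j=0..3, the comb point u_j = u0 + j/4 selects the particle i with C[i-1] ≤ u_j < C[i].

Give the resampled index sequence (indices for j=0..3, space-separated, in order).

C = [1/3, 4/7, 4/7, 1]
j=0: u_0=49/240 ∈ [0, 1/3) → index 0
j=1: u_1=109/240 ∈ [1/3, 4/7) → index 1
j=2: u_2=169/240 ∈ [4/7, 1) → index 3
j=3: u_3=229/240 ∈ [4/7, 1) → index 3

0 1 3 3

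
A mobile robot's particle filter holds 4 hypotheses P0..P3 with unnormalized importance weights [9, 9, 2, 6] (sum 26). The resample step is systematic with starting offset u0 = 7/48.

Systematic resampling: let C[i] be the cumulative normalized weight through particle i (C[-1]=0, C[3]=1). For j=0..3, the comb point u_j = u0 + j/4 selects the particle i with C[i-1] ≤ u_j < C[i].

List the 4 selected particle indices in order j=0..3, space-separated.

C = [9/26, 9/13, 10/13, 1]
j=0: u_0=7/48 ∈ [0, 9/26) → index 0
j=1: u_1=19/48 ∈ [9/26, 9/13) → index 1
j=2: u_2=31/48 ∈ [9/26, 9/13) → index 1
j=3: u_3=43/48 ∈ [10/13, 1) → index 3

0 1 1 3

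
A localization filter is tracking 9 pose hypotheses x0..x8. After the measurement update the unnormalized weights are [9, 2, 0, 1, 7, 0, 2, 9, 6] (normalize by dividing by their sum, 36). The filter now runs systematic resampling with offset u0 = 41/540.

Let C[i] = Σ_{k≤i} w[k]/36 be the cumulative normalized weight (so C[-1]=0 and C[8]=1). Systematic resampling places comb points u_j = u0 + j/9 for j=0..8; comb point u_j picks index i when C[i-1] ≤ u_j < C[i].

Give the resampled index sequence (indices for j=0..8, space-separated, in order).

0 0 1 4 4 7 7 8 8

C = [1/4, 11/36, 11/36, 1/3, 19/36, 19/36, 7/12, 5/6, 1]
j=0: u_0=41/540 ∈ [0, 1/4) → index 0
j=1: u_1=101/540 ∈ [0, 1/4) → index 0
j=2: u_2=161/540 ∈ [1/4, 11/36) → index 1
j=3: u_3=221/540 ∈ [1/3, 19/36) → index 4
j=4: u_4=281/540 ∈ [1/3, 19/36) → index 4
j=5: u_5=341/540 ∈ [7/12, 5/6) → index 7
j=6: u_6=401/540 ∈ [7/12, 5/6) → index 7
j=7: u_7=461/540 ∈ [5/6, 1) → index 8
j=8: u_8=521/540 ∈ [5/6, 1) → index 8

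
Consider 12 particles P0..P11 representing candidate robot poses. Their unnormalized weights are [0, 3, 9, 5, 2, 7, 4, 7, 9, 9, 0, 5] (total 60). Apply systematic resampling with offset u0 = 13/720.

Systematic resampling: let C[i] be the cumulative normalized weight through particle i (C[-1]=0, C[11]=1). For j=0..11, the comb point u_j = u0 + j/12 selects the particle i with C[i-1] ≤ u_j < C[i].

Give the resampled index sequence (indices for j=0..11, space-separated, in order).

C = [0, 1/20, 1/5, 17/60, 19/60, 13/30, 1/2, 37/60, 23/30, 11/12, 11/12, 1]
j=0: u_0=13/720 ∈ [0, 1/20) → index 1
j=1: u_1=73/720 ∈ [1/20, 1/5) → index 2
j=2: u_2=133/720 ∈ [1/20, 1/5) → index 2
j=3: u_3=193/720 ∈ [1/5, 17/60) → index 3
j=4: u_4=253/720 ∈ [19/60, 13/30) → index 5
j=5: u_5=313/720 ∈ [13/30, 1/2) → index 6
j=6: u_6=373/720 ∈ [1/2, 37/60) → index 7
j=7: u_7=433/720 ∈ [1/2, 37/60) → index 7
j=8: u_8=493/720 ∈ [37/60, 23/30) → index 8
j=9: u_9=553/720 ∈ [23/30, 11/12) → index 9
j=10: u_10=613/720 ∈ [23/30, 11/12) → index 9
j=11: u_11=673/720 ∈ [11/12, 1) → index 11

1 2 2 3 5 6 7 7 8 9 9 11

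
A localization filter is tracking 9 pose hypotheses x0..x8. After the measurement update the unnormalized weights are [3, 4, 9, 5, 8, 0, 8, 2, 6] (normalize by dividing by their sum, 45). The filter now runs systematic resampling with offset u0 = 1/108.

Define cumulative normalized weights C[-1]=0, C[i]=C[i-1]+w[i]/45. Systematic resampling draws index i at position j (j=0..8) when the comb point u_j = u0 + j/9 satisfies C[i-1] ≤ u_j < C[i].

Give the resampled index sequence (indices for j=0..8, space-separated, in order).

C = [1/15, 7/45, 16/45, 7/15, 29/45, 29/45, 37/45, 13/15, 1]
j=0: u_0=1/108 ∈ [0, 1/15) → index 0
j=1: u_1=13/108 ∈ [1/15, 7/45) → index 1
j=2: u_2=25/108 ∈ [7/45, 16/45) → index 2
j=3: u_3=37/108 ∈ [7/45, 16/45) → index 2
j=4: u_4=49/108 ∈ [16/45, 7/15) → index 3
j=5: u_5=61/108 ∈ [7/15, 29/45) → index 4
j=6: u_6=73/108 ∈ [29/45, 37/45) → index 6
j=7: u_7=85/108 ∈ [29/45, 37/45) → index 6
j=8: u_8=97/108 ∈ [13/15, 1) → index 8

0 1 2 2 3 4 6 6 8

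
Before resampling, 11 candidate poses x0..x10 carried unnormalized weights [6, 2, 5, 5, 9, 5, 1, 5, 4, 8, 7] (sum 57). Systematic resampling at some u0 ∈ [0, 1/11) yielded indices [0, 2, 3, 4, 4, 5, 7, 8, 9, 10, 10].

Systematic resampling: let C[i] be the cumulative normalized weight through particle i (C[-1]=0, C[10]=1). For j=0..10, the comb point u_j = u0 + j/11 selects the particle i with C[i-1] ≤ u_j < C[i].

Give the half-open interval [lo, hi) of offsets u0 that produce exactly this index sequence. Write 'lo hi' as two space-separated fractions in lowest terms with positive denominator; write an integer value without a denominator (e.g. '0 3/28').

37/627 1/11

C = [2/19, 8/57, 13/57, 6/19, 9/19, 32/57, 11/19, 2/3, 14/19, 50/57, 1]
j=0 picked index 0: u0 ∈ [0, 2/19)
j=1 picked index 2: u0 ∈ [31/627, 86/627)
j=2 picked index 3: u0 ∈ [29/627, 28/209)
j=3 picked index 4: u0 ∈ [9/209, 42/209)
j=4 picked index 4: u0 ∈ [-10/209, 23/209)
j=5 picked index 5: u0 ∈ [4/209, 67/627)
j=6 picked index 7: u0 ∈ [7/209, 4/33)
j=7 picked index 8: u0 ∈ [1/33, 21/209)
j=8 picked index 9: u0 ∈ [2/209, 94/627)
j=9 picked index 10: u0 ∈ [37/627, 2/11)
j=10 picked index 10: u0 ∈ [-20/627, 1/11)
intersection: [37/627, 1/11)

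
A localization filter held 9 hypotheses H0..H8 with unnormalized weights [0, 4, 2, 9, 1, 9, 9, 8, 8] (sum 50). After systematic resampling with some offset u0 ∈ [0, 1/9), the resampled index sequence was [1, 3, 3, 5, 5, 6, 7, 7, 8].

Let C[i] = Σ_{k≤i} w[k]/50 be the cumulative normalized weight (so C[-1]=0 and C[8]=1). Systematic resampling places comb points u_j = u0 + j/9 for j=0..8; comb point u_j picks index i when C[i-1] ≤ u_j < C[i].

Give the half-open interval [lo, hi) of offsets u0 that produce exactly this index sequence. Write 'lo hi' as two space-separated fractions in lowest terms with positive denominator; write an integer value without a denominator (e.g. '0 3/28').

C = [0, 2/25, 3/25, 3/10, 8/25, 1/2, 17/25, 21/25, 1]
j=0 picked index 1: u0 ∈ [0, 2/25)
j=1 picked index 3: u0 ∈ [2/225, 17/90)
j=2 picked index 3: u0 ∈ [-23/225, 7/90)
j=3 picked index 5: u0 ∈ [-1/75, 1/6)
j=4 picked index 5: u0 ∈ [-28/225, 1/18)
j=5 picked index 6: u0 ∈ [-1/18, 28/225)
j=6 picked index 7: u0 ∈ [1/75, 13/75)
j=7 picked index 7: u0 ∈ [-22/225, 14/225)
j=8 picked index 8: u0 ∈ [-11/225, 1/9)
intersection: [1/75, 1/18)

1/75 1/18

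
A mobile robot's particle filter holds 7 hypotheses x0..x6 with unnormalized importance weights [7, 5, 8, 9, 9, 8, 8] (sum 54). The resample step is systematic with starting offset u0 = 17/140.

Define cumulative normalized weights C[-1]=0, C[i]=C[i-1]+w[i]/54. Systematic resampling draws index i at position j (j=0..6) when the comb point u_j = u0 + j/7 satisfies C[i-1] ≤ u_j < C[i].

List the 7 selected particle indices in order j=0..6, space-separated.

C = [7/54, 2/9, 10/27, 29/54, 19/27, 23/27, 1]
j=0: u_0=17/140 ∈ [0, 7/54) → index 0
j=1: u_1=37/140 ∈ [2/9, 10/27) → index 2
j=2: u_2=57/140 ∈ [10/27, 29/54) → index 3
j=3: u_3=11/20 ∈ [29/54, 19/27) → index 4
j=4: u_4=97/140 ∈ [29/54, 19/27) → index 4
j=5: u_5=117/140 ∈ [19/27, 23/27) → index 5
j=6: u_6=137/140 ∈ [23/27, 1) → index 6

0 2 3 4 4 5 6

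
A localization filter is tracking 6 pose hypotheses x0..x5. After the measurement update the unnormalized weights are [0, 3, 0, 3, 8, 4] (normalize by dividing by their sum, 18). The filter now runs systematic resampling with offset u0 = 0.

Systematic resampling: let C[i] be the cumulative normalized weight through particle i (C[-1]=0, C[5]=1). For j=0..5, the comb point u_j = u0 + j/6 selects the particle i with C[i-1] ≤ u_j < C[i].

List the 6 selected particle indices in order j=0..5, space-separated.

1 3 4 4 4 5

C = [0, 1/6, 1/6, 1/3, 7/9, 1]
j=0: u_0=0 ∈ [0, 1/6) → index 1
j=1: u_1=1/6 ∈ [1/6, 1/3) → index 3
j=2: u_2=1/3 ∈ [1/3, 7/9) → index 4
j=3: u_3=1/2 ∈ [1/3, 7/9) → index 4
j=4: u_4=2/3 ∈ [1/3, 7/9) → index 4
j=5: u_5=5/6 ∈ [7/9, 1) → index 5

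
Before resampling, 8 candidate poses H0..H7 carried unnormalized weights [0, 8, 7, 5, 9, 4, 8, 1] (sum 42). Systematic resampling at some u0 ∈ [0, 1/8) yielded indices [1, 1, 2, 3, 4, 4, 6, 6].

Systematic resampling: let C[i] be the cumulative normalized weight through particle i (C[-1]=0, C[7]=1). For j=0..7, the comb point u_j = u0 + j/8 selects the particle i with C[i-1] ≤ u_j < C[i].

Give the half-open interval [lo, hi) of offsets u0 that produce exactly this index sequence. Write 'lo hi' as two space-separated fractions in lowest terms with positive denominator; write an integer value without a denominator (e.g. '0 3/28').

1/28 11/168

C = [0, 4/21, 5/14, 10/21, 29/42, 11/14, 41/42, 1]
j=0 picked index 1: u0 ∈ [0, 4/21)
j=1 picked index 1: u0 ∈ [-1/8, 11/168)
j=2 picked index 2: u0 ∈ [-5/84, 3/28)
j=3 picked index 3: u0 ∈ [-1/56, 17/168)
j=4 picked index 4: u0 ∈ [-1/42, 4/21)
j=5 picked index 4: u0 ∈ [-25/168, 11/168)
j=6 picked index 6: u0 ∈ [1/28, 19/84)
j=7 picked index 6: u0 ∈ [-5/56, 17/168)
intersection: [1/28, 11/168)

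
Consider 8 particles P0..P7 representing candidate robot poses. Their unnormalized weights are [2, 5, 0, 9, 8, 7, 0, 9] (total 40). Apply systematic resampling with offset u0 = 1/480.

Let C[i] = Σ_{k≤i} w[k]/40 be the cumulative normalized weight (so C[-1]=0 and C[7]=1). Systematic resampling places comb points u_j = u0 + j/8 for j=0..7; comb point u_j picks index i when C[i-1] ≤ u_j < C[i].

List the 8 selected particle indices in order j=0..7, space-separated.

0 1 3 3 4 5 5 7

C = [1/20, 7/40, 7/40, 2/5, 3/5, 31/40, 31/40, 1]
j=0: u_0=1/480 ∈ [0, 1/20) → index 0
j=1: u_1=61/480 ∈ [1/20, 7/40) → index 1
j=2: u_2=121/480 ∈ [7/40, 2/5) → index 3
j=3: u_3=181/480 ∈ [7/40, 2/5) → index 3
j=4: u_4=241/480 ∈ [2/5, 3/5) → index 4
j=5: u_5=301/480 ∈ [3/5, 31/40) → index 5
j=6: u_6=361/480 ∈ [3/5, 31/40) → index 5
j=7: u_7=421/480 ∈ [31/40, 1) → index 7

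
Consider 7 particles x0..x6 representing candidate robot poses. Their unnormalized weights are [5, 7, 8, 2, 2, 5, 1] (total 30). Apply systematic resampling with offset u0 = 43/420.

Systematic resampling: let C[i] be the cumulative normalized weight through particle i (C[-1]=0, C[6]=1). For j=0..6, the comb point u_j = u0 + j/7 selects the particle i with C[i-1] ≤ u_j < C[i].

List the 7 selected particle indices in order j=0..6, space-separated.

C = [1/6, 2/5, 2/3, 11/15, 4/5, 29/30, 1]
j=0: u_0=43/420 ∈ [0, 1/6) → index 0
j=1: u_1=103/420 ∈ [1/6, 2/5) → index 1
j=2: u_2=163/420 ∈ [1/6, 2/5) → index 1
j=3: u_3=223/420 ∈ [2/5, 2/3) → index 2
j=4: u_4=283/420 ∈ [2/3, 11/15) → index 3
j=5: u_5=49/60 ∈ [4/5, 29/30) → index 5
j=6: u_6=403/420 ∈ [4/5, 29/30) → index 5

0 1 1 2 3 5 5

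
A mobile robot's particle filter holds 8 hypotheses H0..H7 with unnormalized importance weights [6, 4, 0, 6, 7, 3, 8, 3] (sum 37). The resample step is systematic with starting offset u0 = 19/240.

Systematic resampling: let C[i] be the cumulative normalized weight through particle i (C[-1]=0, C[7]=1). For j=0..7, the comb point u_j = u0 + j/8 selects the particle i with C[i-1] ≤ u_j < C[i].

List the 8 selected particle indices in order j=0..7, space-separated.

0 1 3 4 4 6 6 7

C = [6/37, 10/37, 10/37, 16/37, 23/37, 26/37, 34/37, 1]
j=0: u_0=19/240 ∈ [0, 6/37) → index 0
j=1: u_1=49/240 ∈ [6/37, 10/37) → index 1
j=2: u_2=79/240 ∈ [10/37, 16/37) → index 3
j=3: u_3=109/240 ∈ [16/37, 23/37) → index 4
j=4: u_4=139/240 ∈ [16/37, 23/37) → index 4
j=5: u_5=169/240 ∈ [26/37, 34/37) → index 6
j=6: u_6=199/240 ∈ [26/37, 34/37) → index 6
j=7: u_7=229/240 ∈ [34/37, 1) → index 7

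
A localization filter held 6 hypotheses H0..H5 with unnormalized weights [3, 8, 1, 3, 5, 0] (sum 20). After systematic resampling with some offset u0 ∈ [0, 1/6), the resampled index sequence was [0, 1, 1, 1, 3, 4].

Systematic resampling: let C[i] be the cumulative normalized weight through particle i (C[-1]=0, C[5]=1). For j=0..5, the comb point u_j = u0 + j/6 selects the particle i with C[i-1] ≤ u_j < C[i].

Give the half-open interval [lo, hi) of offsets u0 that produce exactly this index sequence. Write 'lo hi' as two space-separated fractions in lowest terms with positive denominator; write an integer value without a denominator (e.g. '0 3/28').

0 1/20

C = [3/20, 11/20, 3/5, 3/4, 1, 1]
j=0 picked index 0: u0 ∈ [0, 3/20)
j=1 picked index 1: u0 ∈ [-1/60, 23/60)
j=2 picked index 1: u0 ∈ [-11/60, 13/60)
j=3 picked index 1: u0 ∈ [-7/20, 1/20)
j=4 picked index 3: u0 ∈ [-1/15, 1/12)
j=5 picked index 4: u0 ∈ [-1/12, 1/6)
intersection: [0, 1/20)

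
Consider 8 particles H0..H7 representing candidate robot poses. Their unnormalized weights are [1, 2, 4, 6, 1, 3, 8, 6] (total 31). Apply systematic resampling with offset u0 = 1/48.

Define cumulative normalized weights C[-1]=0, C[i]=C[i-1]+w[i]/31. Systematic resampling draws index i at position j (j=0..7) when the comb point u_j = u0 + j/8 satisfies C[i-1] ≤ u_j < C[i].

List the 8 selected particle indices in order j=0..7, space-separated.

0 2 3 3 5 6 6 7

C = [1/31, 3/31, 7/31, 13/31, 14/31, 17/31, 25/31, 1]
j=0: u_0=1/48 ∈ [0, 1/31) → index 0
j=1: u_1=7/48 ∈ [3/31, 7/31) → index 2
j=2: u_2=13/48 ∈ [7/31, 13/31) → index 3
j=3: u_3=19/48 ∈ [7/31, 13/31) → index 3
j=4: u_4=25/48 ∈ [14/31, 17/31) → index 5
j=5: u_5=31/48 ∈ [17/31, 25/31) → index 6
j=6: u_6=37/48 ∈ [17/31, 25/31) → index 6
j=7: u_7=43/48 ∈ [25/31, 1) → index 7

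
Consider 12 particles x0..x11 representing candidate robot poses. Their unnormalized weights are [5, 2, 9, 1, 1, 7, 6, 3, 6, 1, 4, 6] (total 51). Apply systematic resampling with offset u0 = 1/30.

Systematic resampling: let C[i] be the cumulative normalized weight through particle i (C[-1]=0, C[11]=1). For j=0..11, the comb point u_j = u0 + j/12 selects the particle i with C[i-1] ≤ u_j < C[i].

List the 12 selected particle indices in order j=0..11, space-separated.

C = [5/51, 7/51, 16/51, 1/3, 6/17, 25/51, 31/51, 2/3, 40/51, 41/51, 15/17, 1]
j=0: u_0=1/30 ∈ [0, 5/51) → index 0
j=1: u_1=7/60 ∈ [5/51, 7/51) → index 1
j=2: u_2=1/5 ∈ [7/51, 16/51) → index 2
j=3: u_3=17/60 ∈ [7/51, 16/51) → index 2
j=4: u_4=11/30 ∈ [6/17, 25/51) → index 5
j=5: u_5=9/20 ∈ [6/17, 25/51) → index 5
j=6: u_6=8/15 ∈ [25/51, 31/51) → index 6
j=7: u_7=37/60 ∈ [31/51, 2/3) → index 7
j=8: u_8=7/10 ∈ [2/3, 40/51) → index 8
j=9: u_9=47/60 ∈ [2/3, 40/51) → index 8
j=10: u_10=13/15 ∈ [41/51, 15/17) → index 10
j=11: u_11=19/20 ∈ [15/17, 1) → index 11

0 1 2 2 5 5 6 7 8 8 10 11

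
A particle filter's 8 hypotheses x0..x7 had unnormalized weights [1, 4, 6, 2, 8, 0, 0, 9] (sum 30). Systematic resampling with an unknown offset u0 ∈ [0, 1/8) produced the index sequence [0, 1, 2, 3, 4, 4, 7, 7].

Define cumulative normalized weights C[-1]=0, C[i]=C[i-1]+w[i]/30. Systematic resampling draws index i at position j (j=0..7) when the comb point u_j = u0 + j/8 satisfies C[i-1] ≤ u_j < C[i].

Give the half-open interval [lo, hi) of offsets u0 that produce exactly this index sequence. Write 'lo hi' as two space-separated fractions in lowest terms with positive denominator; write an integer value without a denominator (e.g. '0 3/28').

C = [1/30, 1/6, 11/30, 13/30, 7/10, 7/10, 7/10, 1]
j=0 picked index 0: u0 ∈ [0, 1/30)
j=1 picked index 1: u0 ∈ [-11/120, 1/24)
j=2 picked index 2: u0 ∈ [-1/12, 7/60)
j=3 picked index 3: u0 ∈ [-1/120, 7/120)
j=4 picked index 4: u0 ∈ [-1/15, 1/5)
j=5 picked index 4: u0 ∈ [-23/120, 3/40)
j=6 picked index 7: u0 ∈ [-1/20, 1/4)
j=7 picked index 7: u0 ∈ [-7/40, 1/8)
intersection: [0, 1/30)

0 1/30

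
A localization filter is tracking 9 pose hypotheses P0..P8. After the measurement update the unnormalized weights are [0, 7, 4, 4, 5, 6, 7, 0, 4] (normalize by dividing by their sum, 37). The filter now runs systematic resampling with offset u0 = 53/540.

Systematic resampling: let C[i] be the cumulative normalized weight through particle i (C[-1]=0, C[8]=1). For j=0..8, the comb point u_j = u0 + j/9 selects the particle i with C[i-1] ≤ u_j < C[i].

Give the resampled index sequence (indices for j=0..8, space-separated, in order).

1 2 3 4 5 5 6 6 8

C = [0, 7/37, 11/37, 15/37, 20/37, 26/37, 33/37, 33/37, 1]
j=0: u_0=53/540 ∈ [0, 7/37) → index 1
j=1: u_1=113/540 ∈ [7/37, 11/37) → index 2
j=2: u_2=173/540 ∈ [11/37, 15/37) → index 3
j=3: u_3=233/540 ∈ [15/37, 20/37) → index 4
j=4: u_4=293/540 ∈ [20/37, 26/37) → index 5
j=5: u_5=353/540 ∈ [20/37, 26/37) → index 5
j=6: u_6=413/540 ∈ [26/37, 33/37) → index 6
j=7: u_7=473/540 ∈ [26/37, 33/37) → index 6
j=8: u_8=533/540 ∈ [33/37, 1) → index 8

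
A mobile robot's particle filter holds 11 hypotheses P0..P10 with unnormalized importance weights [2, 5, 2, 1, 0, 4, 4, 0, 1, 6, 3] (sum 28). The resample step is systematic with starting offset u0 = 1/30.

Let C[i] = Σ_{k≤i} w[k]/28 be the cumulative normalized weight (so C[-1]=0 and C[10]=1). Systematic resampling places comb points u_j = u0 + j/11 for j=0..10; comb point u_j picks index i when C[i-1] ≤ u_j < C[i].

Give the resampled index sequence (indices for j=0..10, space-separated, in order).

0 1 1 2 5 5 6 8 9 9 10

C = [1/14, 1/4, 9/28, 5/14, 5/14, 1/2, 9/14, 9/14, 19/28, 25/28, 1]
j=0: u_0=1/30 ∈ [0, 1/14) → index 0
j=1: u_1=41/330 ∈ [1/14, 1/4) → index 1
j=2: u_2=71/330 ∈ [1/14, 1/4) → index 1
j=3: u_3=101/330 ∈ [1/4, 9/28) → index 2
j=4: u_4=131/330 ∈ [5/14, 1/2) → index 5
j=5: u_5=161/330 ∈ [5/14, 1/2) → index 5
j=6: u_6=191/330 ∈ [1/2, 9/14) → index 6
j=7: u_7=221/330 ∈ [9/14, 19/28) → index 8
j=8: u_8=251/330 ∈ [19/28, 25/28) → index 9
j=9: u_9=281/330 ∈ [19/28, 25/28) → index 9
j=10: u_10=311/330 ∈ [25/28, 1) → index 10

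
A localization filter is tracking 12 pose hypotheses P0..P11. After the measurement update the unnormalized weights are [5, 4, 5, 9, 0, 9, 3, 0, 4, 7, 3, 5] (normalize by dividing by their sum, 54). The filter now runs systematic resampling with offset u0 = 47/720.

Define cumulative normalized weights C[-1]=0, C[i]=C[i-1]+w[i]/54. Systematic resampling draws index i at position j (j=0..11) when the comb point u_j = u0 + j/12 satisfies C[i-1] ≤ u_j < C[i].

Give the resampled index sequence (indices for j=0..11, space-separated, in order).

C = [5/54, 1/6, 7/27, 23/54, 23/54, 16/27, 35/54, 35/54, 13/18, 23/27, 49/54, 1]
j=0: u_0=47/720 ∈ [0, 5/54) → index 0
j=1: u_1=107/720 ∈ [5/54, 1/6) → index 1
j=2: u_2=167/720 ∈ [1/6, 7/27) → index 2
j=3: u_3=227/720 ∈ [7/27, 23/54) → index 3
j=4: u_4=287/720 ∈ [7/27, 23/54) → index 3
j=5: u_5=347/720 ∈ [23/54, 16/27) → index 5
j=6: u_6=407/720 ∈ [23/54, 16/27) → index 5
j=7: u_7=467/720 ∈ [35/54, 13/18) → index 8
j=8: u_8=527/720 ∈ [13/18, 23/27) → index 9
j=9: u_9=587/720 ∈ [13/18, 23/27) → index 9
j=10: u_10=647/720 ∈ [23/27, 49/54) → index 10
j=11: u_11=707/720 ∈ [49/54, 1) → index 11

0 1 2 3 3 5 5 8 9 9 10 11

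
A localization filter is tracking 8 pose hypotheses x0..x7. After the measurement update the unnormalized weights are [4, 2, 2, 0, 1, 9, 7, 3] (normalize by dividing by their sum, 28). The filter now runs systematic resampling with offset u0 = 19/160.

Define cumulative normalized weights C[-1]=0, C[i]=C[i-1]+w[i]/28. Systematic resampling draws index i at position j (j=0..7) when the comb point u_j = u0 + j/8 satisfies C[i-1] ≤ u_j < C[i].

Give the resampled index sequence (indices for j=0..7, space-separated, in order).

C = [1/7, 3/14, 2/7, 2/7, 9/28, 9/14, 25/28, 1]
j=0: u_0=19/160 ∈ [0, 1/7) → index 0
j=1: u_1=39/160 ∈ [3/14, 2/7) → index 2
j=2: u_2=59/160 ∈ [9/28, 9/14) → index 5
j=3: u_3=79/160 ∈ [9/28, 9/14) → index 5
j=4: u_4=99/160 ∈ [9/28, 9/14) → index 5
j=5: u_5=119/160 ∈ [9/14, 25/28) → index 6
j=6: u_6=139/160 ∈ [9/14, 25/28) → index 6
j=7: u_7=159/160 ∈ [25/28, 1) → index 7

0 2 5 5 5 6 6 7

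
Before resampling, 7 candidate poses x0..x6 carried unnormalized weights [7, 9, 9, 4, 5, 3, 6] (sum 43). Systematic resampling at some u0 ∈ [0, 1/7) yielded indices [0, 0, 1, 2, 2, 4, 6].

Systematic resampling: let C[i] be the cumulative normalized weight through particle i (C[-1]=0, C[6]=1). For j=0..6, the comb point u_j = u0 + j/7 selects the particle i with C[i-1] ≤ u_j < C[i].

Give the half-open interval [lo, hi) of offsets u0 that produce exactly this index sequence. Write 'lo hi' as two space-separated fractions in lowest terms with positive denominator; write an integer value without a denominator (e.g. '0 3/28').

1/301 3/301

C = [7/43, 16/43, 25/43, 29/43, 34/43, 37/43, 1]
j=0 picked index 0: u0 ∈ [0, 7/43)
j=1 picked index 0: u0 ∈ [-1/7, 6/301)
j=2 picked index 1: u0 ∈ [-37/301, 26/301)
j=3 picked index 2: u0 ∈ [-17/301, 46/301)
j=4 picked index 2: u0 ∈ [-60/301, 3/301)
j=5 picked index 4: u0 ∈ [-12/301, 23/301)
j=6 picked index 6: u0 ∈ [1/301, 1/7)
intersection: [1/301, 3/301)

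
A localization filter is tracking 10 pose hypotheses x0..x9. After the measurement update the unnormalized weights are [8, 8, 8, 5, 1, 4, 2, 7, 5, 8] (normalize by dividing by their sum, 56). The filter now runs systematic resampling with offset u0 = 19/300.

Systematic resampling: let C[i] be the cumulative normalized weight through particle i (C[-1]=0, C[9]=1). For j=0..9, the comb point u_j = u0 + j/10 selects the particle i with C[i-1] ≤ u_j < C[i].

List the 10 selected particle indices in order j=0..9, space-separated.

C = [1/7, 2/7, 3/7, 29/56, 15/28, 17/28, 9/14, 43/56, 6/7, 1]
j=0: u_0=19/300 ∈ [0, 1/7) → index 0
j=1: u_1=49/300 ∈ [1/7, 2/7) → index 1
j=2: u_2=79/300 ∈ [1/7, 2/7) → index 1
j=3: u_3=109/300 ∈ [2/7, 3/7) → index 2
j=4: u_4=139/300 ∈ [3/7, 29/56) → index 3
j=5: u_5=169/300 ∈ [15/28, 17/28) → index 5
j=6: u_6=199/300 ∈ [9/14, 43/56) → index 7
j=7: u_7=229/300 ∈ [9/14, 43/56) → index 7
j=8: u_8=259/300 ∈ [6/7, 1) → index 9
j=9: u_9=289/300 ∈ [6/7, 1) → index 9

0 1 1 2 3 5 7 7 9 9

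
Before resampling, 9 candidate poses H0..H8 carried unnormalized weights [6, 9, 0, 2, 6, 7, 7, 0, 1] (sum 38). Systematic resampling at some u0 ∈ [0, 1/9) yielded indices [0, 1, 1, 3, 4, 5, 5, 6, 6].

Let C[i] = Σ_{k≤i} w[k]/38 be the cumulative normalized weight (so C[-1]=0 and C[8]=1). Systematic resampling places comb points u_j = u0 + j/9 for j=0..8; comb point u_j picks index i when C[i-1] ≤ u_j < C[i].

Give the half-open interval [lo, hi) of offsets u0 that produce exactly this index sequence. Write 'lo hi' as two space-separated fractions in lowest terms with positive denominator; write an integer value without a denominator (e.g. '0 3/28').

C = [3/19, 15/38, 15/38, 17/38, 23/38, 15/19, 37/38, 37/38, 1]
j=0 picked index 0: u0 ∈ [0, 3/19)
j=1 picked index 1: u0 ∈ [8/171, 97/342)
j=2 picked index 1: u0 ∈ [-11/171, 59/342)
j=3 picked index 3: u0 ∈ [7/114, 13/114)
j=4 picked index 4: u0 ∈ [1/342, 55/342)
j=5 picked index 5: u0 ∈ [17/342, 40/171)
j=6 picked index 5: u0 ∈ [-7/114, 7/57)
j=7 picked index 6: u0 ∈ [2/171, 67/342)
j=8 picked index 6: u0 ∈ [-17/171, 29/342)
intersection: [7/114, 29/342)

7/114 29/342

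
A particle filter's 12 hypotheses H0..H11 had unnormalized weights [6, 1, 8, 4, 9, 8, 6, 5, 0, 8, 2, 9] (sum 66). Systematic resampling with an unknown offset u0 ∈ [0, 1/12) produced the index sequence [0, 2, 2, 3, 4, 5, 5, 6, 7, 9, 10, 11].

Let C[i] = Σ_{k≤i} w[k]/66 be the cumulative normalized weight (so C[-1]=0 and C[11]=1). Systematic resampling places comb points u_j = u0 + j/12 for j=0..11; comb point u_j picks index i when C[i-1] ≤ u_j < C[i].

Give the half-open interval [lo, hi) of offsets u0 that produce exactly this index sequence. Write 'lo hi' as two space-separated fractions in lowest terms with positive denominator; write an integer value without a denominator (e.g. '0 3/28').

1/44 1/33

C = [1/11, 7/66, 5/22, 19/66, 14/33, 6/11, 7/11, 47/66, 47/66, 5/6, 19/22, 1]
j=0 picked index 0: u0 ∈ [0, 1/11)
j=1 picked index 2: u0 ∈ [1/44, 19/132)
j=2 picked index 2: u0 ∈ [-2/33, 2/33)
j=3 picked index 3: u0 ∈ [-1/44, 5/132)
j=4 picked index 4: u0 ∈ [-1/22, 1/11)
j=5 picked index 5: u0 ∈ [1/132, 17/132)
j=6 picked index 5: u0 ∈ [-5/66, 1/22)
j=7 picked index 6: u0 ∈ [-5/132, 7/132)
j=8 picked index 7: u0 ∈ [-1/33, 1/22)
j=9 picked index 9: u0 ∈ [-5/132, 1/12)
j=10 picked index 10: u0 ∈ [0, 1/33)
j=11 picked index 11: u0 ∈ [-7/132, 1/12)
intersection: [1/44, 1/33)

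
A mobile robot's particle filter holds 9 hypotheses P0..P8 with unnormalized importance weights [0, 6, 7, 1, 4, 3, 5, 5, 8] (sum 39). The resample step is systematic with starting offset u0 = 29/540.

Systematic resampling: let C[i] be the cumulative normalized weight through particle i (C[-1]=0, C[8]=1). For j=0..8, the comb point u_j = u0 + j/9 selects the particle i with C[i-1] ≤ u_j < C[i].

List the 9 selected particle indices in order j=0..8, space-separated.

1 2 2 4 5 6 7 8 8

C = [0, 2/13, 1/3, 14/39, 6/13, 7/13, 2/3, 31/39, 1]
j=0: u_0=29/540 ∈ [0, 2/13) → index 1
j=1: u_1=89/540 ∈ [2/13, 1/3) → index 2
j=2: u_2=149/540 ∈ [2/13, 1/3) → index 2
j=3: u_3=209/540 ∈ [14/39, 6/13) → index 4
j=4: u_4=269/540 ∈ [6/13, 7/13) → index 5
j=5: u_5=329/540 ∈ [7/13, 2/3) → index 6
j=6: u_6=389/540 ∈ [2/3, 31/39) → index 7
j=7: u_7=449/540 ∈ [31/39, 1) → index 8
j=8: u_8=509/540 ∈ [31/39, 1) → index 8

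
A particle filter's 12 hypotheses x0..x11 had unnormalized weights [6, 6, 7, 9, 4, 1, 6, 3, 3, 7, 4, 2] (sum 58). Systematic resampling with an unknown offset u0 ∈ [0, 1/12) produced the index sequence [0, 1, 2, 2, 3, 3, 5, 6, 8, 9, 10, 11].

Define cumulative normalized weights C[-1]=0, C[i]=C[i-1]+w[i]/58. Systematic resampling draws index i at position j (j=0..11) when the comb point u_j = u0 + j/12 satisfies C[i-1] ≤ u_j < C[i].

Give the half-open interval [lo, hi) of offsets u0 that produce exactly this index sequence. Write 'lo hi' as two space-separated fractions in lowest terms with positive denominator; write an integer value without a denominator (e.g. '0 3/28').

C = [3/29, 6/29, 19/58, 14/29, 16/29, 33/58, 39/58, 21/29, 45/58, 26/29, 28/29, 1]
j=0 picked index 0: u0 ∈ [0, 3/29)
j=1 picked index 1: u0 ∈ [7/348, 43/348)
j=2 picked index 2: u0 ∈ [7/174, 14/87)
j=3 picked index 2: u0 ∈ [-5/116, 9/116)
j=4 picked index 3: u0 ∈ [-1/174, 13/87)
j=5 picked index 3: u0 ∈ [-31/348, 23/348)
j=6 picked index 5: u0 ∈ [3/58, 2/29)
j=7 picked index 6: u0 ∈ [-5/348, 31/348)
j=8 picked index 8: u0 ∈ [5/87, 19/174)
j=9 picked index 9: u0 ∈ [3/116, 17/116)
j=10 picked index 10: u0 ∈ [11/174, 23/174)
j=11 picked index 11: u0 ∈ [17/348, 1/12)
intersection: [11/174, 23/348)

11/174 23/348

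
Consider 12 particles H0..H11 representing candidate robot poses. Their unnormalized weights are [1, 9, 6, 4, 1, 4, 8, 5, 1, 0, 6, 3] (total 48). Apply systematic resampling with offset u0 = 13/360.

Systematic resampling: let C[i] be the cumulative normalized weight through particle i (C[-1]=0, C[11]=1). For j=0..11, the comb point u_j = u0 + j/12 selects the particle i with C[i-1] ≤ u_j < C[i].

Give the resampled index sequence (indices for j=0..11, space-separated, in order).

C = [1/48, 5/24, 1/3, 5/12, 7/16, 25/48, 11/16, 19/24, 13/16, 13/16, 15/16, 1]
j=0: u_0=13/360 ∈ [1/48, 5/24) → index 1
j=1: u_1=43/360 ∈ [1/48, 5/24) → index 1
j=2: u_2=73/360 ∈ [1/48, 5/24) → index 1
j=3: u_3=103/360 ∈ [5/24, 1/3) → index 2
j=4: u_4=133/360 ∈ [1/3, 5/12) → index 3
j=5: u_5=163/360 ∈ [7/16, 25/48) → index 5
j=6: u_6=193/360 ∈ [25/48, 11/16) → index 6
j=7: u_7=223/360 ∈ [25/48, 11/16) → index 6
j=8: u_8=253/360 ∈ [11/16, 19/24) → index 7
j=9: u_9=283/360 ∈ [11/16, 19/24) → index 7
j=10: u_10=313/360 ∈ [13/16, 15/16) → index 10
j=11: u_11=343/360 ∈ [15/16, 1) → index 11

1 1 1 2 3 5 6 6 7 7 10 11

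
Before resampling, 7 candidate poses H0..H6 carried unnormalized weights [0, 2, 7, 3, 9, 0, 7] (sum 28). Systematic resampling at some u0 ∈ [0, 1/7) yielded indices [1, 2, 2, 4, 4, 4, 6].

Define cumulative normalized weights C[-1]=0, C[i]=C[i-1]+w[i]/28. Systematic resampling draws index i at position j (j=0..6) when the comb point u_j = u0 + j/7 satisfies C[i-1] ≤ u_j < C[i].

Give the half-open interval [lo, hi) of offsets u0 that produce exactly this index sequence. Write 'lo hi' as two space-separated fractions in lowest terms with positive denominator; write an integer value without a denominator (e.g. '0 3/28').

C = [0, 1/14, 9/28, 3/7, 3/4, 3/4, 1]
j=0 picked index 1: u0 ∈ [0, 1/14)
j=1 picked index 2: u0 ∈ [-1/14, 5/28)
j=2 picked index 2: u0 ∈ [-3/14, 1/28)
j=3 picked index 4: u0 ∈ [0, 9/28)
j=4 picked index 4: u0 ∈ [-1/7, 5/28)
j=5 picked index 4: u0 ∈ [-2/7, 1/28)
j=6 picked index 6: u0 ∈ [-3/28, 1/7)
intersection: [0, 1/28)

0 1/28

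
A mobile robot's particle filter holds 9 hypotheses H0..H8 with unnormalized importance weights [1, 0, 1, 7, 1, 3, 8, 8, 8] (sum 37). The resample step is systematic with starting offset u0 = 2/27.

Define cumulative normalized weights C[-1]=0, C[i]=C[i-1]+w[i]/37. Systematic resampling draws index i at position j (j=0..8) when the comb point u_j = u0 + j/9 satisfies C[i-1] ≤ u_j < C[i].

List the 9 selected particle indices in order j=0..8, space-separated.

C = [1/37, 1/37, 2/37, 9/37, 10/37, 13/37, 21/37, 29/37, 1]
j=0: u_0=2/27 ∈ [2/37, 9/37) → index 3
j=1: u_1=5/27 ∈ [2/37, 9/37) → index 3
j=2: u_2=8/27 ∈ [10/37, 13/37) → index 5
j=3: u_3=11/27 ∈ [13/37, 21/37) → index 6
j=4: u_4=14/27 ∈ [13/37, 21/37) → index 6
j=5: u_5=17/27 ∈ [21/37, 29/37) → index 7
j=6: u_6=20/27 ∈ [21/37, 29/37) → index 7
j=7: u_7=23/27 ∈ [29/37, 1) → index 8
j=8: u_8=26/27 ∈ [29/37, 1) → index 8

3 3 5 6 6 7 7 8 8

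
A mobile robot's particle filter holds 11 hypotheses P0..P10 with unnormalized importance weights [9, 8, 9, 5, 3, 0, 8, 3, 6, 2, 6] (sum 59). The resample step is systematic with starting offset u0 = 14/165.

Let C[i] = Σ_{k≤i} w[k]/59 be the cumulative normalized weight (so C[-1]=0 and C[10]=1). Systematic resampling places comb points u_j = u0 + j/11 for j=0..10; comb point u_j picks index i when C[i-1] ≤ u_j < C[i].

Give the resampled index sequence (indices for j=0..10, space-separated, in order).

C = [9/59, 17/59, 26/59, 31/59, 34/59, 34/59, 42/59, 45/59, 51/59, 53/59, 1]
j=0: u_0=14/165 ∈ [0, 9/59) → index 0
j=1: u_1=29/165 ∈ [9/59, 17/59) → index 1
j=2: u_2=4/15 ∈ [9/59, 17/59) → index 1
j=3: u_3=59/165 ∈ [17/59, 26/59) → index 2
j=4: u_4=74/165 ∈ [26/59, 31/59) → index 3
j=5: u_5=89/165 ∈ [31/59, 34/59) → index 4
j=6: u_6=104/165 ∈ [34/59, 42/59) → index 6
j=7: u_7=119/165 ∈ [42/59, 45/59) → index 7
j=8: u_8=134/165 ∈ [45/59, 51/59) → index 8
j=9: u_9=149/165 ∈ [53/59, 1) → index 10
j=10: u_10=164/165 ∈ [53/59, 1) → index 10

0 1 1 2 3 4 6 7 8 10 10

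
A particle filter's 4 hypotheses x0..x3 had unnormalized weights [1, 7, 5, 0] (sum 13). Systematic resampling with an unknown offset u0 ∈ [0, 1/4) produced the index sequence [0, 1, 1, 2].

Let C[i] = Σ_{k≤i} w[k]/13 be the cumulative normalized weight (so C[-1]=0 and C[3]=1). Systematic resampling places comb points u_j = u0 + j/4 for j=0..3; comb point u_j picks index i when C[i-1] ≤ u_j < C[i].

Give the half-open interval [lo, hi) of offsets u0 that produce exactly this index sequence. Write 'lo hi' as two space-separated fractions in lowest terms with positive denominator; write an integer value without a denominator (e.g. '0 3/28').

0 1/13

C = [1/13, 8/13, 1, 1]
j=0 picked index 0: u0 ∈ [0, 1/13)
j=1 picked index 1: u0 ∈ [-9/52, 19/52)
j=2 picked index 1: u0 ∈ [-11/26, 3/26)
j=3 picked index 2: u0 ∈ [-7/52, 1/4)
intersection: [0, 1/13)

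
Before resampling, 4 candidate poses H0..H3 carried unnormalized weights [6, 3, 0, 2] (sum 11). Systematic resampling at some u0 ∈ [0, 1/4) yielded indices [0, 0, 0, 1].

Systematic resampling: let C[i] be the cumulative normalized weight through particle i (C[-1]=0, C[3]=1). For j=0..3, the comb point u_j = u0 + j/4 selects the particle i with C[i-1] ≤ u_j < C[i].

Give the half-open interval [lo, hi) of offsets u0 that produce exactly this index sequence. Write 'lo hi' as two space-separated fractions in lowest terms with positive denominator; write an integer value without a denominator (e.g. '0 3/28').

C = [6/11, 9/11, 9/11, 1]
j=0 picked index 0: u0 ∈ [0, 6/11)
j=1 picked index 0: u0 ∈ [-1/4, 13/44)
j=2 picked index 0: u0 ∈ [-1/2, 1/22)
j=3 picked index 1: u0 ∈ [-9/44, 3/44)
intersection: [0, 1/22)

0 1/22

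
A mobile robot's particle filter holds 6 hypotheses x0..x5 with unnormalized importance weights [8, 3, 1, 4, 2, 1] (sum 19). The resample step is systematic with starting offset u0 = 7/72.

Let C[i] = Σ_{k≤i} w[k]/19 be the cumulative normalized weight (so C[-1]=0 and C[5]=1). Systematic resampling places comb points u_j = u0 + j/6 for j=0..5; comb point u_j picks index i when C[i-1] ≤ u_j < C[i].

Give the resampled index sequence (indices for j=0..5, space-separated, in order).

0 0 1 2 3 4

C = [8/19, 11/19, 12/19, 16/19, 18/19, 1]
j=0: u_0=7/72 ∈ [0, 8/19) → index 0
j=1: u_1=19/72 ∈ [0, 8/19) → index 0
j=2: u_2=31/72 ∈ [8/19, 11/19) → index 1
j=3: u_3=43/72 ∈ [11/19, 12/19) → index 2
j=4: u_4=55/72 ∈ [12/19, 16/19) → index 3
j=5: u_5=67/72 ∈ [16/19, 18/19) → index 4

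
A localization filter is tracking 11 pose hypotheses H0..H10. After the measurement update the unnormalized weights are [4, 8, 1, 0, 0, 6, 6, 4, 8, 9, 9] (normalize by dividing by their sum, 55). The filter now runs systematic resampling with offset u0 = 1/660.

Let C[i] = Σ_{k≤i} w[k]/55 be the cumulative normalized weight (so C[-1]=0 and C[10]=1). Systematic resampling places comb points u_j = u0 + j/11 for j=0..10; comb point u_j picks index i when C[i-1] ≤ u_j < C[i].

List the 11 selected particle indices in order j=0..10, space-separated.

C = [4/55, 12/55, 13/55, 13/55, 13/55, 19/55, 5/11, 29/55, 37/55, 46/55, 1]
j=0: u_0=1/660 ∈ [0, 4/55) → index 0
j=1: u_1=61/660 ∈ [4/55, 12/55) → index 1
j=2: u_2=11/60 ∈ [4/55, 12/55) → index 1
j=3: u_3=181/660 ∈ [13/55, 19/55) → index 5
j=4: u_4=241/660 ∈ [19/55, 5/11) → index 6
j=5: u_5=301/660 ∈ [5/11, 29/55) → index 7
j=6: u_6=361/660 ∈ [29/55, 37/55) → index 8
j=7: u_7=421/660 ∈ [29/55, 37/55) → index 8
j=8: u_8=481/660 ∈ [37/55, 46/55) → index 9
j=9: u_9=541/660 ∈ [37/55, 46/55) → index 9
j=10: u_10=601/660 ∈ [46/55, 1) → index 10

0 1 1 5 6 7 8 8 9 9 10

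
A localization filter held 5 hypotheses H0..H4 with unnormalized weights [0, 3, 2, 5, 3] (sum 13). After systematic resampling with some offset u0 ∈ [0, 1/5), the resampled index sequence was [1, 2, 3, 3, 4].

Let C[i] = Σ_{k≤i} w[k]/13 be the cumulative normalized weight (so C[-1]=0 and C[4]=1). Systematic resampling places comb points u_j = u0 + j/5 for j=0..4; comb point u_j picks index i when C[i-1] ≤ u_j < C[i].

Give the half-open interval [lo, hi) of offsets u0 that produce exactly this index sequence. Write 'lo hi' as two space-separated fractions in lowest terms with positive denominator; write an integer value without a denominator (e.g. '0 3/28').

2/65 11/65

C = [0, 3/13, 5/13, 10/13, 1]
j=0 picked index 1: u0 ∈ [0, 3/13)
j=1 picked index 2: u0 ∈ [2/65, 12/65)
j=2 picked index 3: u0 ∈ [-1/65, 24/65)
j=3 picked index 3: u0 ∈ [-14/65, 11/65)
j=4 picked index 4: u0 ∈ [-2/65, 1/5)
intersection: [2/65, 11/65)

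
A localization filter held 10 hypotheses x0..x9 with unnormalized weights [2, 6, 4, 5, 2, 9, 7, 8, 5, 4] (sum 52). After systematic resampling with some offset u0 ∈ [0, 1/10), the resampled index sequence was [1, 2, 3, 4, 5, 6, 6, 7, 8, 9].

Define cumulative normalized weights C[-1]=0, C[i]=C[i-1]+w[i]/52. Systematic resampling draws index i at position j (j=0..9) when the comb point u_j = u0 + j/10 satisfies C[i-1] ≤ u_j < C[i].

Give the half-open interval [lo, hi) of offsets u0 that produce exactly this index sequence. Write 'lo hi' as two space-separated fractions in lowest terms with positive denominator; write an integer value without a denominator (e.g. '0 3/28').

7/130 17/260

C = [1/26, 2/13, 3/13, 17/52, 19/52, 7/13, 35/52, 43/52, 12/13, 1]
j=0 picked index 1: u0 ∈ [1/26, 2/13)
j=1 picked index 2: u0 ∈ [7/130, 17/130)
j=2 picked index 3: u0 ∈ [2/65, 33/260)
j=3 picked index 4: u0 ∈ [7/260, 17/260)
j=4 picked index 5: u0 ∈ [-9/260, 9/65)
j=5 picked index 6: u0 ∈ [1/26, 9/52)
j=6 picked index 6: u0 ∈ [-4/65, 19/260)
j=7 picked index 7: u0 ∈ [-7/260, 33/260)
j=8 picked index 8: u0 ∈ [7/260, 8/65)
j=9 picked index 9: u0 ∈ [3/130, 1/10)
intersection: [7/130, 17/260)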